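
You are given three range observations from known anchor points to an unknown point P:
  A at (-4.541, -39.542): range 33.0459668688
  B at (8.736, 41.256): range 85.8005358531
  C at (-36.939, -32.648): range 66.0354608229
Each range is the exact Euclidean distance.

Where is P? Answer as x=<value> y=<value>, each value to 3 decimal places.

x=28.393 y=-42.263

eq1: (x + 4.541)² + (y + 39.542)² = 33.0459668688²
eq2: (x − 8.736)² + (y − 41.256)² = 85.8005358531²
eq3: (x + 36.939)² + (y + 32.648)² = 66.0354608229²
eq1−eq3, eq1−eq2 (x²,y² cancel):
  -64.796·x + 13.788·y = -2422.454980
  26.554·x + 161.596·y = -6075.511239
det = -64.796·161.596 − 13.788·26.554 = -10836.900968
x = (-2422.454980·161.596 − 13.788·-6075.511239) / -10836.900968 = 28.392793
y = (-64.796·-6075.511239 − -2422.454980·26.554) / -10836.900968 = -42.262516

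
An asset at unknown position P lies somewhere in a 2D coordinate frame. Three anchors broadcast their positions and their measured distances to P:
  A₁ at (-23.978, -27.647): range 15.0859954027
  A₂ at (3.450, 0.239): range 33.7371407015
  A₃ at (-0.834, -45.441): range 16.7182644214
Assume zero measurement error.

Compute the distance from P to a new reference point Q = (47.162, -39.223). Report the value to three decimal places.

57.028

eq1: (x + 23.978)² + (y + 27.647)² = 15.0859954027²
eq2: (x − 3.450)² + (y − 0.239)² = 33.7371407015²
eq3: (x + 0.834)² + (y + 45.441)² = 16.7182644214²
eq3−eq2, eq3−eq1 (x²,y² cancel):
  8.568·x + 91.360·y = -2912.314713
  -46.288·x + 35.588·y = -674.365836
det = 8.568·35.588 − 91.360·-46.288 = 4533.789664
x = (-2912.314713·35.588 − 91.360·-674.365836) / 4533.789664 = -9.271139
y = (8.568·-674.365836 − -2912.314713·-46.288) / 4533.789664 = -31.007876
|P − Q| = √((-9.271139 − 47.162)² + (-31.007876 − -39.223)²) = 57.027953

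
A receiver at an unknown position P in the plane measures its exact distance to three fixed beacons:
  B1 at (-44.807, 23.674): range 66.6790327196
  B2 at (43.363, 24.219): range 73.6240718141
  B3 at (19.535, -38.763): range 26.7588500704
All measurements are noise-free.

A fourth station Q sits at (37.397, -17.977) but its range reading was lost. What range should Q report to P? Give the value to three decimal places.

45.078

eq1: (x + 44.807)² + (y − 23.674)² = 66.6790327196²
eq2: (x − 43.363)² + (y − 24.219)² = 73.6240718141²
eq3: (x − 19.535)² + (y + 38.763)² = 26.7588500704²
eq1−eq2, eq1−eq3 (x²,y² cancel):
  176.340·x + 1.090·y = -1075.626341
  128.684·x − 124.874·y = 3046.118216
det = 176.340·-124.874 − 1.090·128.684 = -22160.546720
x = (-1075.626341·-124.874 − 1.090·3046.118216) / -22160.546720 = -5.911293
y = (176.340·3046.118216 − -1075.626341·128.684) / -22160.546720 = -30.485186
|P − Q| = √((-5.911293 − 37.397)² + (-30.485186 − -17.977)²) = 45.078409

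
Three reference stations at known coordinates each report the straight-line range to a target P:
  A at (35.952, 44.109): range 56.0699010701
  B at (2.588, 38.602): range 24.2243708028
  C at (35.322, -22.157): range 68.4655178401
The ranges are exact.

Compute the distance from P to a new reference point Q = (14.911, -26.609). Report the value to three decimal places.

eq1: (x − 35.952)² + (y − 44.109)² = 56.0699010701²
eq2: (x − 2.588)² + (y − 38.602)² = 24.2243708028²
eq3: (x − 35.322)² + (y + 22.157)² = 68.4655178401²
eq1−eq2, eq1−eq3 (x²,y² cancel):
  -66.728·x − 11.014·y = 815.675628
  -1.260·x − 132.532·y = -3043.267179
det = -66.728·-132.532 − -11.014·-1.260 = 8829.717656
x = (815.675628·-132.532 − -11.014·-3043.267179) / 8829.717656 = -16.039207
y = (-66.728·-3043.267179 − 815.675628·-1.260) / 8829.717656 = 23.114995
|P − Q| = √((-16.039207 − 14.911)² + (23.114995 − -26.609)²) = 58.569540

58.570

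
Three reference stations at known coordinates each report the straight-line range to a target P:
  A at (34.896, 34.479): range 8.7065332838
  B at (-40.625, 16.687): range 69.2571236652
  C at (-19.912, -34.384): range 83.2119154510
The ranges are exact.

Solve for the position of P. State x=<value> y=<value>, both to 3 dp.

x=26.199 y=34.884

eq1: (x − 34.896)² + (y − 34.479)² = 8.7065332838²
eq2: (x + 40.625)² + (y − 16.687)² = 69.2571236652²
eq3: (x + 19.912)² + (y + 34.384)² = 83.2119154510²
eq1−eq2, eq1−eq3 (x²,y² cancel):
  -151.042·x − 35.584·y = -5198.431120
  -109.616·x − 137.726·y = -7676.204208
det = -151.042·-137.726 − -35.584·-109.616 = 16901.834748
x = (-5198.431120·-137.726 − -35.584·-7676.204208) / 16901.834748 = 26.198876
y = (-151.042·-7676.204208 − -5198.431120·-109.616) / 16901.834748 = 34.883669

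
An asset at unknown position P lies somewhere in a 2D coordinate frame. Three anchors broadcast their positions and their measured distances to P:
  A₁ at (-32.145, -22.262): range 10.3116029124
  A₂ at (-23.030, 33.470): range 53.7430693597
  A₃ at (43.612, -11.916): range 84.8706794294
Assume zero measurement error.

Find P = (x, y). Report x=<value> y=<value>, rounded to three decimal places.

x=-41.097 y=-17.145

eq1: (x + 32.145)² + (y + 22.262)² = 10.3116029124²
eq2: (x + 23.030)² + (y − 33.470)² = 53.7430693597²
eq3: (x − 43.612)² + (y + 11.916)² = 84.8706794294²
eq3−eq1, eq3−eq2 (x²,y² cancel):
  -151.514·x − 20.692·y = 6581.603141
  -133.284·x + 90.772·y = 3921.338923
det = -151.514·90.772 − -20.692·-133.284 = -16511.141336
x = (6581.603141·90.772 − -20.692·3921.338923) / -16511.141336 = -41.097439
y = (-151.514·3921.338923 − 6581.603141·-133.284) / -16511.141336 = -17.145068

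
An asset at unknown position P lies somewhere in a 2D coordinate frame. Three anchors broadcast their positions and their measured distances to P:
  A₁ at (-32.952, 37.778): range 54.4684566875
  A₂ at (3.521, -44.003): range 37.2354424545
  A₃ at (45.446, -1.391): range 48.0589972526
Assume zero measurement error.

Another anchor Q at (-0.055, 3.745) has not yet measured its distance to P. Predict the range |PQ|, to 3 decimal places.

11.183

eq1: (x + 32.952)² + (y − 37.778)² = 54.4684566875²
eq2: (x − 3.521)² + (y + 44.003)² = 37.2354424545²
eq3: (x − 45.446)² + (y + 1.391)² = 48.0589972526²
eq3−eq2, eq3−eq1 (x²,y² cancel):
  -83.850·x − 85.224·y = 804.576695
  -156.796·x + 78.338·y = -211.407766
det = -83.850·78.338 − -85.224·-156.796 = -19931.423604
x = (804.576695·78.338 − -85.224·-211.407766) / -19931.423604 = -2.258339
y = (-83.850·-211.407766 − 804.576695·-156.796) / -19931.423604 = -7.218799
|P − Q| = √((-2.258339 − -0.055)² + (-7.218799 − 3.745)²) = 11.183005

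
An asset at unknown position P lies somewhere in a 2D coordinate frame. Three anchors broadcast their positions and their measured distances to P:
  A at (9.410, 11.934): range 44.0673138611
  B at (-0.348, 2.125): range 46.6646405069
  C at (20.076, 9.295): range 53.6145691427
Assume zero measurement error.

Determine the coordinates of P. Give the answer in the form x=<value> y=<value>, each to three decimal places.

x=-20.684 y=44.126

eq1: (x − 9.410)² + (y − 11.934)² = 44.0673138611²
eq2: (x + 0.348)² + (y − 2.125)² = 46.6646405069²
eq3: (x − 20.076)² + (y − 9.295)² = 53.6145691427²
eq2−eq3, eq2−eq1 (x²,y² cancel):
  40.848·x + 14.340·y = -212.127279
  19.516·x + 19.618·y = 461.992250
det = 40.848·19.618 − 14.340·19.516 = 521.496624
x = (-212.127279·19.618 − 14.340·461.992250) / 521.496624 = -20.683704
y = (40.848·461.992250 − -212.127279·19.516) / 521.496624 = 44.125569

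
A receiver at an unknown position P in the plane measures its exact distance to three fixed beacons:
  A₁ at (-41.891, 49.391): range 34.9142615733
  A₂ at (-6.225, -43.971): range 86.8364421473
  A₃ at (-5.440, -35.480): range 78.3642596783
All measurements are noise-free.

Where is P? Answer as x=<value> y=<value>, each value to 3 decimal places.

eq1: (x + 41.891)² + (y − 49.391)² = 34.9142615733²
eq2: (x + 6.225)² + (y + 43.971)² = 86.8364421473²
eq3: (x + 5.440)² + (y + 35.480)² = 78.3642596783²
eq3−eq1, eq3−eq2 (x²,y² cancel):
  -72.902·x + 169.742·y = 7827.854296
  -1.570·x − 16.982·y = -715.835024
det = -72.902·-16.982 − 169.742·-1.570 = 1504.516704
x = (7827.854296·-16.982 − 169.742·-715.835024) / 1504.516704 = -7.594035
y = (-72.902·-715.835024 − 7827.854296·-1.570) / 1504.516704 = 42.854650

x=-7.594 y=42.855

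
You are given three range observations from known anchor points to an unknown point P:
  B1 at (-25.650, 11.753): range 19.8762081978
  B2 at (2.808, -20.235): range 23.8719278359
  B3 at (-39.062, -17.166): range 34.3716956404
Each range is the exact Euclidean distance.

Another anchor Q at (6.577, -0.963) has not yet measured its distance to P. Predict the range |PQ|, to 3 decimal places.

eq1: (x + 25.650)² + (y − 11.753)² = 19.8762081978²
eq2: (x − 2.808)² + (y + 20.235)² = 23.8719278359²
eq3: (x + 39.062)² + (y + 17.166)² = 34.3716956404²
eq1−eq2, eq1−eq3 (x²,y² cancel):
  56.916·x − 63.976·y = -553.520706
  -26.824·x − 57.838·y = 238.106082
det = 56.916·-57.838 − -63.976·-26.824 = -5007.999832
x = (-553.520706·-57.838 − -63.976·238.106082) / -5007.999832 = -9.434426
y = (56.916·238.106082 − -553.520706·-26.824) / -5007.999832 = 0.258705
|P − Q| = √((-9.434426 − 6.577)² + (0.258705 − -0.963)²) = 16.057968

16.058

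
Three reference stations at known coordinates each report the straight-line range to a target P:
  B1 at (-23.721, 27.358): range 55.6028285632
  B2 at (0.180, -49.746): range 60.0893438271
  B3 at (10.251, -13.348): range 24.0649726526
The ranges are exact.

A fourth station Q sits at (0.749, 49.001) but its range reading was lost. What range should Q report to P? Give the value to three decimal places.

eq1: (x + 23.721)² + (y − 27.358)² = 55.6028285632²
eq2: (x − 0.180)² + (y + 49.746)² = 60.0893438271²
eq3: (x − 10.251)² + (y + 13.348)² = 24.0649726526²
eq2−eq1, eq2−eq3 (x²,y² cancel):
  -47.802·x + 154.208·y = -644.496214
  20.142·x + 72.796·y = 840.161522
det = -47.802·72.796 − 154.208·20.142 = -6585.851928
x = (-644.496214·72.796 − 154.208·840.161522) / -6585.851928 = 26.796286
y = (-47.802·840.161522 − -644.496214·20.142) / -6585.851928 = 4.127022
|P − Q| = √((26.796286 − 0.749)² + (4.127022 − 49.001)²) = 51.885788

51.886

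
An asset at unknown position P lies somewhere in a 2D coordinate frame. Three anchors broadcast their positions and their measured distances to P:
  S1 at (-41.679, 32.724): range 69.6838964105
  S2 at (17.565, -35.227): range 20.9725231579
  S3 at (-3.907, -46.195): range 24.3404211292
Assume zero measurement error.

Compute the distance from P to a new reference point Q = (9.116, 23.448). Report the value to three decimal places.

eq1: (x + 41.679)² + (y − 32.724)² = 69.6838964105²
eq2: (x − 17.565)² + (y + 35.227)² = 20.9725231579²
eq3: (x + 3.907)² + (y + 46.195)² = 24.3404211292²
eq1−eq3, eq1−eq2 (x²,y² cancel):
  75.544·x − 157.838·y = 3604.632775
  118.488·x − 135.902·y = 3157.470228
det = 75.544·-135.902 − -157.838·118.488 = 8435.328256
x = (3604.632775·-135.902 − -157.838·3157.470228) / 8435.328256 = 1.006716
y = (75.544·3157.470228 − 3604.632775·118.488) / 8435.328256 = -22.355715
|P − Q| = √((1.006716 − 9.116)² + (-22.355715 − 23.448)²) = 46.516028

46.516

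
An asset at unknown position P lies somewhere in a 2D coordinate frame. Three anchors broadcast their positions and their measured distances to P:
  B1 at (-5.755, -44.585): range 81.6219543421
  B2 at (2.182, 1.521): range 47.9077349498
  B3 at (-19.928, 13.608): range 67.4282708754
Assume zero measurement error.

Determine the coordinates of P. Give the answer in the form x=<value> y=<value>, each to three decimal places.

x=47.396 y=17.360

eq1: (x + 5.755)² + (y + 44.585)² = 81.6219543421²
eq2: (x − 2.182)² + (y − 1.521)² = 47.9077349498²
eq3: (x + 19.928)² + (y − 13.608)² = 67.4282708754²
eq3−eq1, eq3−eq2 (x²,y² cancel):
  28.346·x − 116.386·y = -676.932315
  44.220·x − 24.174·y = 1676.192362
det = 28.346·-24.174 − -116.386·44.220 = 4461.352716
x = (-676.932315·-24.174 − -116.386·1676.192362) / 4461.352716 = 47.395824
y = (28.346·1676.192362 − -676.932315·44.220) / 4461.352716 = 17.359599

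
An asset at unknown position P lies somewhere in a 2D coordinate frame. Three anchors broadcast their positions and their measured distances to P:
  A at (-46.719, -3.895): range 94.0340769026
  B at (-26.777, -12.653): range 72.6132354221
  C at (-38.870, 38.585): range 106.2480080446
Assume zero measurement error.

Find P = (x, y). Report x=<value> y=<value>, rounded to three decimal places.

x=44.294 y=-27.539

eq1: (x + 46.719)² + (y + 3.895)² = 94.0340769026²
eq2: (x + 26.777)² + (y + 12.653)² = 72.6132354221²
eq3: (x + 38.870)² + (y − 38.585)² = 106.2480080446²
eq1−eq2, eq1−eq3 (x²,y² cancel):
  39.884·x − 17.516·y = 2248.995812
  15.698·x + 84.960·y = -1644.388456
det = 39.884·84.960 − -17.516·15.698 = 3663.510808
x = (2248.995812·84.960 − -17.516·-1644.388456) / 3663.510808 = 44.294008
y = (39.884·-1644.388456 − 2248.995812·15.698) / 3663.510808 = -27.539028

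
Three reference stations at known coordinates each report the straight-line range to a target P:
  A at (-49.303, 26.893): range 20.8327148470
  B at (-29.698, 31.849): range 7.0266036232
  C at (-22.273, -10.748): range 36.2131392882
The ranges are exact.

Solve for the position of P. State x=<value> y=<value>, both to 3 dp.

x=-28.564 y=24.914

eq1: (x + 49.303)² + (y − 26.893)² = 20.8327148470²
eq2: (x + 29.698)² + (y − 31.849)² = 7.0266036232²
eq3: (x + 22.273)² + (y + 10.748)² = 36.2131392882²
eq3−eq2, eq3−eq1 (x²,y² cancel):
  -14.850·x + 85.194·y = 2546.742271
  -54.060·x + 75.282·y = 3419.802674
det = -14.850·75.282 − 85.194·-54.060 = 3487.649940
x = (2546.742271·75.282 − 85.194·3419.802674) / 3487.649940 = -28.564454
y = (-14.850·3419.802674 − 2546.742271·-54.060) / 3487.649940 = 24.914432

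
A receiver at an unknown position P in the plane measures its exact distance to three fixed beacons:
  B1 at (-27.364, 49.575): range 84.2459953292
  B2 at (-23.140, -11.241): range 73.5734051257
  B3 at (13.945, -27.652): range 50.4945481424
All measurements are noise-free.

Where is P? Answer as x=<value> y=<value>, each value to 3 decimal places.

x=47.194 y=10.351

eq1: (x + 27.364)² + (y − 49.575)² = 84.2459953292²
eq2: (x + 23.140)² + (y + 11.241)² = 73.5734051257²
eq3: (x − 13.945)² + (y + 27.652)² = 50.4945481424²
eq3−eq2, eq3−eq1 (x²,y² cancel):
  -74.170·x + 32.822·y = -3160.622998
  -82.618·x + 154.454·y = -2300.315345
det = -74.170·154.454 − 32.822·-82.618 = -8744.165184
x = (-3160.622998·154.454 − 32.822·-2300.315345) / -8744.165184 = 47.193746
y = (-74.170·-2300.315345 − -3160.622998·-82.618) / -8744.165184 = 10.350898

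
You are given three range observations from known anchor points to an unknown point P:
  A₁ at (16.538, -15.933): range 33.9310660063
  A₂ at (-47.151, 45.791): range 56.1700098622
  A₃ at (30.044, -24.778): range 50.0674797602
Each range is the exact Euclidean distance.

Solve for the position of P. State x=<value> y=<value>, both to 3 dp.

eq1: (x − 16.538)² + (y + 15.933)² = 33.9310660063²
eq2: (x + 47.151)² + (y − 45.791)² = 56.1700098622²
eq3: (x − 30.044)² + (y + 24.778)² = 50.0674797602²
eq1−eq3, eq1−eq2 (x²,y² cancel):
  27.012·x − 17.690·y = -366.210002
  -127.378·x + 123.448·y = 1788.913781
det = 27.012·123.448 − -17.690·-127.378 = 1081.260556
x = (-366.210002·123.448 − -17.690·1788.913781) / 1081.260556 = -12.542775
y = (27.012·1788.913781 − -366.210002·-127.378) / 1081.260556 = 1.549156

x=-12.543 y=1.549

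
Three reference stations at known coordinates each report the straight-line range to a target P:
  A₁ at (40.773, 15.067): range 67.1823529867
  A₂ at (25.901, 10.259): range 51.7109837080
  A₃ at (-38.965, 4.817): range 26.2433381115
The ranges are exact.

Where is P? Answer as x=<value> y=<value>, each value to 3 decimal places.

x=-20.078 y=-13.404

eq1: (x − 40.773)² + (y − 15.067)² = 67.1823529867²
eq2: (x − 25.901)² + (y − 10.259)² = 51.7109837080²
eq3: (x + 38.965)² + (y − 4.817)² = 26.2433381115²
eq1−eq2, eq1−eq3 (x²,y² cancel):
  -29.744·x − 9.616·y = 726.099581
  -159.476·x − 20.500·y = 3476.778454
det = -29.744·-20.500 − -9.616·-159.476 = -923.769216
x = (726.099581·-20.500 − -9.616·3476.778454) / -923.769216 = -20.078240
y = (-29.744·3476.778454 − 726.099581·-159.476) / -923.769216 = -13.403952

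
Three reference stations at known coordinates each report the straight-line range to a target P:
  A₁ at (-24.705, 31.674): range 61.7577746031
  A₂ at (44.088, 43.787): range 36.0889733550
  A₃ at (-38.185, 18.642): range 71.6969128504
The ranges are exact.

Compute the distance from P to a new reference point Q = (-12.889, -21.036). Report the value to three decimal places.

55.039

eq1: (x + 24.705)² + (y − 31.674)² = 61.7577746031²
eq2: (x − 44.088)² + (y − 43.787)² = 36.0889733550²
eq3: (x + 38.185)² + (y − 18.642)² = 71.6969128504²
eq1−eq3, eq1−eq2 (x²,y² cancel):
  -26.960·x − 26.064·y = -1134.385500
  137.586·x + 24.226·y = 4759.082538
det = -26.960·24.226 − -26.064·137.586 = 2932.908544
x = (-1134.385500·24.226 − -26.064·4759.082538) / 2932.908544 = 32.922644
y = (-26.960·4759.082538 − -1134.385500·137.586) / 2932.908544 = 9.468655
|P − Q| = √((32.922644 − -12.889)² + (9.468655 − -21.036)²) = 55.038538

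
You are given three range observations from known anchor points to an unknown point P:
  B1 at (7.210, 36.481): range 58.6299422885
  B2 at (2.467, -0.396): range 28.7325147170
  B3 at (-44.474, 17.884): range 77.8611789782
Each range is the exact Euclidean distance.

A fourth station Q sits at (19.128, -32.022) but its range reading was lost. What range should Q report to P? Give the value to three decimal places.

eq1: (x − 7.210)² + (y − 36.481)² = 58.6299422885²
eq2: (x − 2.467)² + (y + 0.396)² = 28.7325147170²
eq3: (x + 44.474)² + (y − 17.884)² = 77.8611789782²
eq3−eq1, eq3−eq2 (x²,y² cancel):
  103.368·x + 37.194·y = 1709.966388
  93.882·x − 36.560·y = 2945.274563
det = 103.368·-36.560 − 37.194·93.882 = -7270.981188
x = (1709.966388·-36.560 − 37.194·2945.274563) / -7270.981188 = 23.664332
y = (103.368·2945.274563 − 1709.966388·93.882) / -7270.981188 = -19.792662
|P − Q| = √((23.664332 − 19.128)² + (-19.792662 − -32.022)²) = 13.043581

13.044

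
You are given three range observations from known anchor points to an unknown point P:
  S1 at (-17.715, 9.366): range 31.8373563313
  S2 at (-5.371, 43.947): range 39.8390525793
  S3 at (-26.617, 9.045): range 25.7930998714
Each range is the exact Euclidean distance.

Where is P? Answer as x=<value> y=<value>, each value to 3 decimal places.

eq1: (x + 17.715)² + (y − 9.366)² = 31.8373563313²
eq2: (x + 5.371)² + (y − 43.947)² = 39.8390525793²
eq3: (x + 26.617)² + (y − 9.045)² = 25.7930998714²
eq3−eq2, eq3−eq1 (x²,y² cancel):
  42.492·x + 69.804·y = 248.043627
  17.804·x + 0.642·y = -737.066790
det = 42.492·0.642 − 69.804·17.804 = -1215.510552
x = (248.043627·0.642 − 69.804·-737.066790) / -1215.510552 = -42.459075
y = (42.492·-737.066790 − 248.043627·17.804) / -1215.510552 = 29.399671

x=-42.459 y=29.400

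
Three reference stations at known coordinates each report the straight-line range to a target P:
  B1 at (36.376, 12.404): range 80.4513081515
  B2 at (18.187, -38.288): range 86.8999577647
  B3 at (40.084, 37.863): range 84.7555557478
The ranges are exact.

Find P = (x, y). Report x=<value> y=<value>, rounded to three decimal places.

x=-43.367 y=23.052

eq1: (x − 36.376)² + (y − 12.404)² = 80.4513081515²
eq2: (x − 18.187)² + (y + 38.288)² = 86.8999577647²
eq3: (x − 40.084)² + (y − 37.863)² = 84.7555557478²
eq1−eq2, eq1−eq3 (x²,y² cancel):
  -36.378·x − 101.384·y = -759.524355
  7.416·x + 50.918·y = 852.169986
det = -36.378·50.918 − -101.384·7.416 = -1100.431260
x = (-759.524355·50.918 − -101.384·852.169986) / -1100.431260 = -43.367489
y = (-36.378·852.169986 − -759.524355·7.416) / -1100.431260 = 23.052423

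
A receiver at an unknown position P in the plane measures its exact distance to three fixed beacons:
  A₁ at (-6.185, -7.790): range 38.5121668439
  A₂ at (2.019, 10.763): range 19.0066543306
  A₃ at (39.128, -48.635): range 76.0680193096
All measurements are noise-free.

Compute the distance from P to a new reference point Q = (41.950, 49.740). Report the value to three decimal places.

eq1: (x + 6.185)² + (y + 7.790)² = 38.5121668439²
eq2: (x − 2.019)² + (y − 10.763)² = 19.0066543306²
eq3: (x − 39.128)² + (y + 48.635)² = 76.0680193096²
eq3−eq2, eq3−eq1 (x²,y² cancel):
  -74.218·x + 118.796·y = 1648.645574
  -90.626·x + 81.690·y = 505.731283
det = -74.218·81.690 − 118.796·-90.626 = 4703.137876
x = (1648.645574·81.690 − 118.796·505.731283) / 4703.137876 = 15.861539
y = (-74.218·505.731283 − 1648.645574·-90.626) / 4703.137876 = 23.787478
|P − Q| = √((15.861539 − 41.950)² + (23.787478 − 49.740)²) = 36.798658

36.799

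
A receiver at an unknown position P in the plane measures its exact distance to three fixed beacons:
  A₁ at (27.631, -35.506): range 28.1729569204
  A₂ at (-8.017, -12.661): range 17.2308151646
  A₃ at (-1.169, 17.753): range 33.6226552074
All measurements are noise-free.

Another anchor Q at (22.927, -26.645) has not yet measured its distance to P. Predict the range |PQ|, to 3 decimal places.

eq1: (x − 27.631)² + (y + 35.506)² = 28.1729569204²
eq2: (x + 8.017)² + (y + 12.661)² = 17.2308151646²
eq3: (x + 1.169)² + (y − 17.753)² = 33.6226552074²
eq3−eq1, eq3−eq2 (x²,y² cancel):
  57.600·x − 106.518·y = 2044.380069
  -13.696·x − 60.828·y = 741.619592
det = 57.600·-60.828 − -106.518·-13.696 = -4962.563328
x = (2044.380069·-60.828 − -106.518·741.619592) / -4962.563328 = 9.140380
y = (57.600·741.619592 − 2044.380069·-13.696) / -4962.563328 = -14.250119
|P − Q| = √((9.140380 − 22.927)² + (-14.250119 − -26.645)²) = 18.539255

18.539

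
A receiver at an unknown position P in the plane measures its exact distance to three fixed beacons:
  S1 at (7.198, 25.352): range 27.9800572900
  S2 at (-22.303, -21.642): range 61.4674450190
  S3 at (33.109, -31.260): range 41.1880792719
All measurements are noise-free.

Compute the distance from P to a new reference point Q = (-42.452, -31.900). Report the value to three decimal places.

eq1: (x − 7.198)² + (y − 25.352)² = 27.9800572900²
eq2: (x + 22.303)² + (y + 21.642)² = 61.4674450190²
eq3: (x − 33.109)² + (y + 31.260)² = 41.1880792719²
eq2−eq1, eq2−eq3 (x²,y² cancel):
  59.002·x + 93.988·y = 2724.098326
  110.824·x − 19.236·y = 3189.382431
det = 59.002·-19.236 − 93.988·110.824 = -11551.088584
x = (2724.098326·-19.236 − 93.988·3189.382431) / -11551.088584 = 30.487554
y = (59.002·3189.382431 − 2724.098326·110.824) / -11551.088584 = 9.844573
|P − Q| = √((30.487554 − -42.452)² + (9.844573 − -31.900)²) = 84.040394

84.040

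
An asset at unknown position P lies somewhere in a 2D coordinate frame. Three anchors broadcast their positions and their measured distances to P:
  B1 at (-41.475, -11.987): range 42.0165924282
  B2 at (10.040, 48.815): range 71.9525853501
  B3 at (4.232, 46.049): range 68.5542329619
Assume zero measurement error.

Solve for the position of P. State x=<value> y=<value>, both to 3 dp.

x=-0.750 y=-22.324

eq1: (x + 41.475)² + (y + 11.987)² = 42.0165924282²
eq2: (x − 10.040)² + (y − 48.815)² = 71.9525853501²
eq3: (x − 4.232)² + (y − 46.049)² = 68.5542329619²
eq2−eq3, eq2−eq1 (x²,y² cancel):
  -11.616·x − 5.532·y = 132.206082
  -103.030·x − 121.604·y = 2791.938468
det = -11.616·-121.604 − -5.532·-103.030 = 842.590104
x = (132.206082·-121.604 − -5.532·2791.938468) / 842.590104 = -0.749813
y = (-11.616·2791.938468 − 132.206082·-103.030) / 842.590104 = -22.323980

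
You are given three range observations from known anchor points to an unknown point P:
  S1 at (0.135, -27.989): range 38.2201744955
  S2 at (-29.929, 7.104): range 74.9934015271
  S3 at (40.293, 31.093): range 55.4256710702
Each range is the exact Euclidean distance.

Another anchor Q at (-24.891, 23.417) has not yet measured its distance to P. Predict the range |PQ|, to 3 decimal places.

79.080

eq1: (x − 0.135)² + (y + 27.989)² = 38.2201744955²
eq2: (x + 29.929)² + (y − 7.104)² = 74.9934015271²
eq3: (x − 40.293)² + (y − 31.093)² = 55.4256710702²
eq3−eq2, eq3−eq1 (x²,y² cancel):
  -140.444·x − 47.978·y = -4196.093900
  -80.316·x − 118.164·y = -195.674877
det = -140.444·-118.164 − -47.978·-80.316 = 12742.023768
x = (-4196.093900·-118.164 − -47.978·-195.674877) / 12742.023768 = 38.175973
y = (-140.444·-195.674877 − -4196.093900·-80.316) / 12742.023768 = -24.292226
|P − Q| = √((38.175973 − -24.891)² + (-24.292226 − 23.417)²) = 79.079790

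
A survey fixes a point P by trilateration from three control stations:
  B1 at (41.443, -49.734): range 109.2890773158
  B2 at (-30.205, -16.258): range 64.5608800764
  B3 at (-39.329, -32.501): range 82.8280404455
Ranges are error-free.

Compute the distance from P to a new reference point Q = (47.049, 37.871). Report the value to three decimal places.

59.460

eq1: (x − 41.443)² + (y + 49.734)² = 109.2890773158²
eq2: (x + 30.205)² + (y + 16.258)² = 64.5608800764²
eq3: (x + 39.329)² + (y + 32.501)² = 82.8280404455²
eq2−eq3, eq2−eq1 (x²,y² cancel):
  -18.248·x − 32.486·y = -1265.956395
  143.296·x − 66.952·y = -4761.666768
det = -18.248·-66.952 − -32.486·143.296 = 5876.853952
x = (-1265.956395·-66.952 − -32.486·-4761.666768) / 5876.853952 = -11.899087
y = (-18.248·-4761.666768 − -1265.956395·143.296) / 5876.853952 = 45.653233
|P − Q| = √((-11.899087 − 47.049)² + (45.653233 − 37.871)²) = 59.459567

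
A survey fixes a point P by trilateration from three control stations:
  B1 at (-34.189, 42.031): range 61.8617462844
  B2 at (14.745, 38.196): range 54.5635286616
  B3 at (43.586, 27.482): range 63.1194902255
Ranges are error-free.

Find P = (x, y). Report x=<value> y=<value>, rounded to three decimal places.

eq1: (x + 34.189)² + (y − 42.031)² = 61.8617462844²
eq2: (x − 14.745)² + (y − 38.196)² = 54.5635286616²
eq3: (x − 43.586)² + (y − 27.482)² = 63.1194902255²
eq3−eq2, eq3−eq1 (x²,y² cancel):
  -57.682·x + 21.428·y = 28.241107
  -155.550·x + 29.098·y = 437.687355
det = -57.682·29.098 − 21.428·-155.550 = 1654.694564
x = (28.241107·29.098 − 21.428·437.687355) / 1654.694564 = -5.171350
y = (-57.682·437.687355 − 28.241107·-155.550) / 1654.694564 = -12.602796

x=-5.171 y=-12.603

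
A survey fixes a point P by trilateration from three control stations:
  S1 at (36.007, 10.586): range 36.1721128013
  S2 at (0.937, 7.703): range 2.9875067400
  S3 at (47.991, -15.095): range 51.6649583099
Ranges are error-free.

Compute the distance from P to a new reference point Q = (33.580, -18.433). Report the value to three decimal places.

eq1: (x − 36.007)² + (y − 10.586)² = 36.1721128013²
eq2: (x − 0.937)² + (y − 7.703)² = 2.9875067400²
eq3: (x − 47.991)² + (y + 15.095)² = 51.6649583099²
eq1−eq3, eq1−eq2 (x²,y² cancel):
  23.968·x − 51.362·y = -238.418512
  -70.140·x − 5.766·y = -48.856719
det = 23.968·-5.766 − -51.362·-70.140 = -3740.730168
x = (-238.418512·-5.766 − -51.362·-48.856719) / -3740.730168 = 0.303325
y = (23.968·-48.856719 − -238.418512·-70.140) / -3740.730168 = 4.783470
|P − Q| = √((0.303325 − 33.580)² + (4.783470 − -18.433)²) = 40.575135

40.575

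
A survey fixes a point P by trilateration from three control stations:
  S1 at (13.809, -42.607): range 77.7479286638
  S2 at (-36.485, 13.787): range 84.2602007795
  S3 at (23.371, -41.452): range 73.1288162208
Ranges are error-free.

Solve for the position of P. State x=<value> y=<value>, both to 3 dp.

x=46.586 y=27.894

eq1: (x − 13.809)² + (y + 42.607)² = 77.7479286638²
eq2: (x + 36.485)² + (y − 13.787)² = 84.2602007795²
eq3: (x − 23.371)² + (y + 41.452)² = 73.1288162208²
eq1−eq2, eq1−eq3 (x²,y² cancel):
  -100.588·x + 112.788·y = -1539.849360
  19.124·x + 2.310·y = 955.343665
det = -100.588·2.310 − 112.788·19.124 = -2389.315992
x = (-1539.849360·2.310 − 112.788·955.343665) / -2389.315992 = 46.585865
y = (-100.588·955.343665 − -1539.849360·19.124) / -2389.315992 = 27.894188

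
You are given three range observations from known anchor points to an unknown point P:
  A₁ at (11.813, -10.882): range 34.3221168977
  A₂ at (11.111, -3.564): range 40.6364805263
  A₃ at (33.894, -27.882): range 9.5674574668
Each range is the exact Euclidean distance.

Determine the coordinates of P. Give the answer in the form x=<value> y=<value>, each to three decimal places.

eq1: (x − 11.813)² + (y + 10.882)² = 34.3221168977²
eq2: (x − 11.111)² + (y + 3.564)² = 40.6364805263²
eq3: (x − 33.894)² + (y + 27.882)² = 9.5674574668²
eq1−eq3, eq1−eq2 (x²,y² cancel):
  44.162·x − 34.000·y = 2754.715733
  -1.404·x + 14.636·y = -595.124317
det = 44.162·14.636 − -34.000·-1.404 = 598.619032
x = (2754.715733·14.636 − -34.000·-595.124317) / 598.619032 = 33.550207
y = (44.162·-595.124317 − 2754.715733·-1.404) / 598.619032 = -37.443279

x=33.550 y=-37.443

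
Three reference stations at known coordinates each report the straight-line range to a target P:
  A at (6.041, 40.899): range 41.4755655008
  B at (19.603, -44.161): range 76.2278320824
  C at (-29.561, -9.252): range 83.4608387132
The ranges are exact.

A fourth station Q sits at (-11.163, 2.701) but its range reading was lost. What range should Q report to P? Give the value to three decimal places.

eq1: (x − 6.041)² + (y − 40.899)² = 41.4755655008²
eq2: (x − 19.603)² + (y + 44.161)² = 76.2278320824²
eq3: (x + 29.561)² + (y + 9.252)² = 83.4608387132²
eq3−eq1, eq3−eq2 (x²,y² cancel):
  71.204·x + 100.302·y = 5995.258722
  98.328·x − 69.818·y = 2530.048520
det = 71.204·-69.818 − 100.302·98.328 = -14833.815928
x = (5995.258722·-69.818 − 100.302·2530.048520) / -14833.815928 = 45.325215
y = (71.204·2530.048520 − 5995.258722·98.328) / -14833.815928 = 27.595881
|P − Q| = √((45.325215 − -11.163)² + (27.595881 − 2.701)²) = 61.730654

61.731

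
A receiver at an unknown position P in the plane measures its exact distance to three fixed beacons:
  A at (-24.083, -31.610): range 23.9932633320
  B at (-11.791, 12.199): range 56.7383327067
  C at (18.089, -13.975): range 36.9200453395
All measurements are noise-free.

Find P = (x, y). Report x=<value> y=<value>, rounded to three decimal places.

eq1: (x + 24.083)² + (y + 31.610)² = 23.9932633320²
eq2: (x + 11.791)² + (y − 12.199)² = 56.7383327067²
eq3: (x − 18.089)² + (y + 13.975)² = 36.9200453395²
eq1−eq3, eq1−eq2 (x²,y² cancel):
  84.344·x + 35.270·y = -1844.083506
  24.584·x + 87.618·y = -3934.901420
det = 84.344·87.618 − 35.270·24.584 = 6522.974912
x = (-1844.083506·87.618 − 35.270·-3934.901420) / 6522.974912 = -3.493948
y = (84.344·-3934.901420 − -1844.083506·24.584) / 6522.974912 = -43.929400

x=-3.494 y=-43.929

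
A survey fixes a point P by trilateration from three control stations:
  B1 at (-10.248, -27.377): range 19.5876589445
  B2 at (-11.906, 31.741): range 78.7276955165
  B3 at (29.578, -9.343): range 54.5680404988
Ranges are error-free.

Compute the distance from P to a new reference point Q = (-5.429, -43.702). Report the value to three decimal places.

5.574

eq1: (x + 10.248)² + (y + 27.377)² = 19.5876589445²
eq2: (x + 11.906)² + (y − 31.741)² = 78.7276955165²
eq3: (x − 29.578)² + (y + 9.343)² = 54.5680404988²
eq3−eq1, eq3−eq2 (x²,y² cancel):
  -79.652·x − 36.068·y = 2486.366561
  -82.968·x + 82.168·y = -3033.284813
det = -79.652·82.168 − -36.068·-82.968 = -9537.335360
x = (2486.366561·82.168 − -36.068·-3033.284813) / -9537.335360 = -9.949870
y = (-79.652·-3033.284813 − 2486.366561·-82.968) / -9537.335360 = -46.962390
|P − Q| = √((-9.949870 − -5.429)² + (-46.962390 − -43.702)²) = 5.573905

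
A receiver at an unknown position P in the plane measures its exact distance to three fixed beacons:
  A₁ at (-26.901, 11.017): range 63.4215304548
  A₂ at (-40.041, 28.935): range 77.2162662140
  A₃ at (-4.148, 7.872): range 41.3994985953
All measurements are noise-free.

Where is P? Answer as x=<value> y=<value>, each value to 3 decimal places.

x=36.241 y=16.962

eq1: (x + 26.901)² + (y − 11.017)² = 63.4215304548²
eq2: (x + 40.041)² + (y − 28.935)² = 77.2162662140²
eq3: (x + 4.148)² + (y − 7.872)² = 41.3994985953²
eq1−eq3, eq1−eq2 (x²,y² cancel):
  45.506·x − 6.290·y = 1542.508239
  -26.280·x + 35.836·y = -344.583427
det = 45.506·35.836 − -6.290·-26.280 = 1465.451816
x = (1542.508239·35.836 − -6.290·-344.583427) / 1465.451816 = 36.241311
y = (45.506·-344.583427 − 1542.508239·-26.280) / 1465.451816 = 16.961665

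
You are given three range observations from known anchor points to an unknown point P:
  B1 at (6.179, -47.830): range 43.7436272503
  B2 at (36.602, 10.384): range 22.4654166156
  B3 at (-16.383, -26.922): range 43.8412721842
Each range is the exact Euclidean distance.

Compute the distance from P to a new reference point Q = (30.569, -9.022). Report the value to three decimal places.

eq1: (x − 6.179)² + (y + 47.830)² = 43.7436272503²
eq2: (x − 36.602)² + (y − 10.384)² = 22.4654166156²
eq3: (x + 16.383)² + (y + 26.922)² = 43.8412721842²
eq2−eq3, eq2−eq1 (x²,y² cancel):
  -105.970·x − 74.612·y = -1871.699290
  -60.846·x − 116.428·y = -530.454900
det = -105.970·-116.428 − -74.612·-60.846 = 7798.033408
x = (-1871.699290·-116.428 − -74.612·-530.454900) / 7798.033408 = 22.869856
y = (-105.970·-530.454900 − -1871.699290·-60.846) / 7798.033408 = -7.395853
|P − Q| = √((22.869856 − 30.569)² + (-7.395853 − -9.022)²) = 7.869000

7.869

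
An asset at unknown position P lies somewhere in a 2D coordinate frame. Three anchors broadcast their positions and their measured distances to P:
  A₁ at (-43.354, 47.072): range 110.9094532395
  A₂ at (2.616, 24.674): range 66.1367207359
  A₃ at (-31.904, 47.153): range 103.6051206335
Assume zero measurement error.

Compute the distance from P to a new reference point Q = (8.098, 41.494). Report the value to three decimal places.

eq1: (x + 43.354)² + (y − 47.072)² = 110.9094532395²
eq2: (x − 2.616)² + (y − 24.674)² = 66.1367207359²
eq3: (x + 31.904)² + (y − 47.153)² = 103.6051206335²
eq2−eq3, eq2−eq1 (x²,y² cancel):
  -69.040·x + 44.958·y = -3734.334299
  -91.940·x + 44.796·y = -4447.148220
det = -69.040·44.796 − 44.958·-91.940 = 1040.722680
x = (-3734.334299·44.796 − 44.958·-4447.148220) / 1040.722680 = 31.374016
y = (-69.040·-4447.148220 − -3734.334299·-91.940) / 1040.722680 = -34.883051
|P − Q| = √((31.374016 − 8.098)² + (-34.883051 − 41.494)²) = 79.845018

79.845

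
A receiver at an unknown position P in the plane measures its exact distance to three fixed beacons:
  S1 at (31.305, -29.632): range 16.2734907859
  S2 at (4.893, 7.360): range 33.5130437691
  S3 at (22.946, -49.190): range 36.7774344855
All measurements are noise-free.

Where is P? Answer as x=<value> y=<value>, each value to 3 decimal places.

x=31.234 y=-13.359

eq1: (x − 31.305)² + (y + 29.632)² = 16.2734907859²
eq2: (x − 4.893)² + (y − 7.360)² = 33.5130437691²
eq3: (x − 22.946)² + (y + 49.190)² = 36.7774344855²
eq2−eq3, eq2−eq1 (x²,y² cancel):
  36.106·x − 113.100·y = 2638.608382
  52.824·x − 73.984·y = 2638.245000
det = 36.106·-73.984 − -113.100·52.824 = 3303.128096
x = (2638.608382·-73.984 − -113.100·2638.245000) / 3303.128096 = 31.234243
y = (36.106·2638.245000 − 2638.608382·52.824) / 3303.128096 = -13.358663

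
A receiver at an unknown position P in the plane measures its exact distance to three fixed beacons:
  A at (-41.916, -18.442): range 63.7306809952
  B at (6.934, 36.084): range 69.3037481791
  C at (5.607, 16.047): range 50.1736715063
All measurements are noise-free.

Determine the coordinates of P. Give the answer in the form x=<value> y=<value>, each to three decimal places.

eq1: (x + 41.916)² + (y + 18.442)² = 63.7306809952²
eq2: (x − 6.934)² + (y − 36.084)² = 69.3037481791²
eq3: (x − 5.607)² + (y − 16.047)² = 50.1736715063²
eq1−eq3, eq1−eq2 (x²,y² cancel):
  95.046·x + 68.978·y = -263.911374
  97.700·x + 109.052·y = -1488.332820
det = 95.046·109.052 − 68.978·97.700 = 3625.805792
x = (-263.911374·109.052 − 68.978·-1488.332820) / 3625.805792 = 20.376755
y = (95.046·-1488.332820 − -263.911374·97.700) / 3625.805792 = -31.903512

x=20.377 y=-31.904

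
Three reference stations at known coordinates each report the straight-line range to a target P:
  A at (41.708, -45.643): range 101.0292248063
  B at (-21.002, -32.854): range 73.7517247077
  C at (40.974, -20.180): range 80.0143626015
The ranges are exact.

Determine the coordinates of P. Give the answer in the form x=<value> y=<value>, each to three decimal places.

eq1: (x − 41.708)² + (y + 45.643)² = 101.0292248063²
eq2: (x + 21.002)² + (y + 32.854)² = 73.7517247077²
eq3: (x − 40.974)² + (y + 20.180)² = 80.0143626015²
eq2−eq1, eq2−eq3 (x²,y² cancel):
  125.420·x − 25.578·y = -2465.215975
  123.952·x + 25.348·y = -397.349569
det = 125.420·25.348 − -25.578·123.952 = 6349.590416
x = (-2465.215975·25.348 − -25.578·-397.349569) / 6349.590416 = -11.441951
y = (125.420·-397.349569 − -2465.215975·123.952) / 6349.590416 = 40.275490

x=-11.442 y=40.275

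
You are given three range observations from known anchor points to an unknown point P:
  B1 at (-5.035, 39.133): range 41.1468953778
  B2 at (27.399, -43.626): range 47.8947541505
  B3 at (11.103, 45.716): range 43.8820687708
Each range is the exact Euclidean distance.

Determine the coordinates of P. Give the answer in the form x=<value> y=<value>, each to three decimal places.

eq1: (x + 5.035)² + (y − 39.133)² = 41.1468953778²
eq2: (x − 27.399)² + (y + 43.626)² = 47.8947541505²
eq3: (x − 11.103)² + (y − 45.716)² = 43.8820687708²
eq1−eq2, eq1−eq3 (x²,y² cancel):
  64.868·x − 165.518·y = 496.349687
  32.276·x + 13.166·y = 423.917391
det = 64.868·13.166 − -165.518·32.276 = 6196.311056
x = (496.349687·13.166 − -165.518·423.917391) / 6196.311056 = 12.378478
y = (64.868·423.917391 − 496.349687·32.276) / 6196.311056 = 1.852472

x=12.378 y=1.852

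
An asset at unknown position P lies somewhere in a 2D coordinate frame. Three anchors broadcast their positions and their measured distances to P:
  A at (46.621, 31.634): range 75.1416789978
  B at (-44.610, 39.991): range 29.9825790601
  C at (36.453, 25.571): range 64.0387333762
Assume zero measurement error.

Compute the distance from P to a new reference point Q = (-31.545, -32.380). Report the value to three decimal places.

eq1: (x − 46.621)² + (y − 31.634)² = 75.1416789978²
eq2: (x + 44.610)² + (y − 39.991)² = 29.9825790601²
eq3: (x − 36.453)² + (y − 25.571)² = 64.0387333762²
eq3−eq2, eq3−eq1 (x²,y² cancel):
  -162.126·x + 28.840·y = 4808.639256
  20.336·x + 12.126·y = -353.782203
det = -162.126·12.126 − 28.840·20.336 = -2552.430116
x = (4808.639256·12.126 − 28.840·-353.782203) / -2552.430116 = -26.842121
y = (-162.126·-353.782203 − 4808.639256·20.336) / -2552.430116 = 15.840275
|P − Q| = √((-26.842121 − -31.545)² + (15.840275 − -32.380)²) = 48.449066

48.449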